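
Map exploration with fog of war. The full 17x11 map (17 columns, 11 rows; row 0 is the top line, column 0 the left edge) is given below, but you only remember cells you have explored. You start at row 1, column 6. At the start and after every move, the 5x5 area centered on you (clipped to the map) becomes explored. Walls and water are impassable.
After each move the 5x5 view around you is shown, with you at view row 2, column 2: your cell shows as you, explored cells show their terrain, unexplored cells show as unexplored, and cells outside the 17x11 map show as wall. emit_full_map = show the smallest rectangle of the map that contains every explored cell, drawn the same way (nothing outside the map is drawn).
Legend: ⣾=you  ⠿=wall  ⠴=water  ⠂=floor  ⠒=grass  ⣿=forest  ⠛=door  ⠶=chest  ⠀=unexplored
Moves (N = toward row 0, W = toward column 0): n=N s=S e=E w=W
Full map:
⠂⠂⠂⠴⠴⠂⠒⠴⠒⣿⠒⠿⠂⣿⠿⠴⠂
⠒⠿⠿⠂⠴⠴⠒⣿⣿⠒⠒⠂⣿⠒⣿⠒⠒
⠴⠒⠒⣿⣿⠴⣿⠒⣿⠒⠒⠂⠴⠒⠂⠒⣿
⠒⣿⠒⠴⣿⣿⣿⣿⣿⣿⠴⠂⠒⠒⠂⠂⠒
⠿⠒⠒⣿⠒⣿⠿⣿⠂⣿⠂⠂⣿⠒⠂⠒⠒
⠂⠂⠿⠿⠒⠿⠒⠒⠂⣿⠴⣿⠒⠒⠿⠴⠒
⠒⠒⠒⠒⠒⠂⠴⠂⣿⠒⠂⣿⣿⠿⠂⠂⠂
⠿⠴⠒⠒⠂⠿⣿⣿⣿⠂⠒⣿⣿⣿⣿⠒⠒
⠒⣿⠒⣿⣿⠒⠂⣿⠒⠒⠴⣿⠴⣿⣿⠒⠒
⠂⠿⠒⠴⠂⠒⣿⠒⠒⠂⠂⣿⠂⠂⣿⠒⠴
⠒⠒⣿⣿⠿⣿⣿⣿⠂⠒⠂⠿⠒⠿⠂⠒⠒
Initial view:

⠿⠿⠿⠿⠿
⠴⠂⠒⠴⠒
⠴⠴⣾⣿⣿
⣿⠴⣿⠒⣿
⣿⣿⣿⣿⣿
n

⠿⠿⠿⠿⠿
⠿⠿⠿⠿⠿
⠴⠂⣾⠴⠒
⠴⠴⠒⣿⣿
⣿⠴⣿⠒⣿

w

⠿⠿⠿⠿⠿
⠿⠿⠿⠿⠿
⠴⠴⣾⠒⠴
⠂⠴⠴⠒⣿
⣿⣿⠴⣿⠒

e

⠿⠿⠿⠿⠿
⠿⠿⠿⠿⠿
⠴⠂⣾⠴⠒
⠴⠴⠒⣿⣿
⣿⠴⣿⠒⣿

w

⠿⠿⠿⠿⠿
⠿⠿⠿⠿⠿
⠴⠴⣾⠒⠴
⠂⠴⠴⠒⣿
⣿⣿⠴⣿⠒


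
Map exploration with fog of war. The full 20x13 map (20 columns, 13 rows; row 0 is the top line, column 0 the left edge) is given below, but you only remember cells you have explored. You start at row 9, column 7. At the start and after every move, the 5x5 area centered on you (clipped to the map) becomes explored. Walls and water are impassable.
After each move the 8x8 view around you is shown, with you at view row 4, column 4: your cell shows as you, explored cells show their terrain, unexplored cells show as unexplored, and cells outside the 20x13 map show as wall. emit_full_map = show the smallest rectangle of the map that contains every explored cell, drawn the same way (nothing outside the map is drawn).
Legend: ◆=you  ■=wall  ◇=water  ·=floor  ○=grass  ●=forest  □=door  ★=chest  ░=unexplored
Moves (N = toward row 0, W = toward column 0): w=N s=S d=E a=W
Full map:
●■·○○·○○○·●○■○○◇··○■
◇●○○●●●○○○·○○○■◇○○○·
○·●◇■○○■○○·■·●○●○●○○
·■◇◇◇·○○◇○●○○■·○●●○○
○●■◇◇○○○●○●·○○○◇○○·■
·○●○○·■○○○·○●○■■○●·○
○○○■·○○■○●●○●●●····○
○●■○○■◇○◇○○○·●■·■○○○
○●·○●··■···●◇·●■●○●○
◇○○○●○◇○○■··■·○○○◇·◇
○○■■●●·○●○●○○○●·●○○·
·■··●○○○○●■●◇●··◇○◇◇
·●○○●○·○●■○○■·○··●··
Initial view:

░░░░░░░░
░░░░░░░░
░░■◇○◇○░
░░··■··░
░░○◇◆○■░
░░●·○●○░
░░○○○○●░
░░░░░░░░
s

░░░░░░░░
░░■◇○◇○░
░░··■··░
░░○◇○○■░
░░●·◆●○░
░░○○○○●░
░░○·○●■░
■■■■■■■■

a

░░░░░░░░
░░░■◇○◇○
░░●··■··
░░●○◇○○■
░░●●◆○●○
░░●○○○○●
░░●○·○●■
■■■■■■■■

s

░░░■◇○◇○
░░●··■··
░░●○◇○○■
░░●●·○●○
░░●○◆○○●
░░●○·○●■
■■■■■■■■
■■■■■■■■

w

░░░░░░░░
░░░■◇○◇○
░░●··■··
░░●○◇○○■
░░●●◆○●○
░░●○○○○●
░░●○·○●■
■■■■■■■■

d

░░░░░░░░
░░■◇○◇○░
░●··■··░
░●○◇○○■░
░●●·◆●○░
░●○○○○●░
░●○·○●■░
■■■■■■■■

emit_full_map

░■◇○◇○
●··■··
●○◇○○■
●●·◆●○
●○○○○●
●○·○●■

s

░░■◇○◇○░
░●··■··░
░●○◇○○■░
░●●·○●○░
░●○○◆○●░
░●○·○●■░
■■■■■■■■
■■■■■■■■

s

░●··■··░
░●○◇○○■░
░●●·○●○░
░●○○○○●░
░●○·◆●■░
■■■■■■■■
■■■■■■■■
■■■■■■■■

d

●··■··░░
●○◇○○■░░
●●·○●○●░
●○○○○●■░
●○·○◆■○░
■■■■■■■■
■■■■■■■■
■■■■■■■■

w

░■◇○◇○░░
●··■··░░
●○◇○○■·░
●●·○●○●░
●○○○◆●■░
●○·○●■○░
■■■■■■■■
■■■■■■■■

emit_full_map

░■◇○◇○░
●··■··░
●○◇○○■·
●●·○●○●
●○○○◆●■
●○·○●■○

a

░░■◇○◇○░
░●··■··░
░●○◇○○■·
░●●·○●○●
░●○○◆○●■
░●○·○●■○
■■■■■■■■
■■■■■■■■

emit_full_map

░■◇○◇○░
●··■··░
●○◇○○■·
●●·○●○●
●○○◆○●■
●○·○●■○


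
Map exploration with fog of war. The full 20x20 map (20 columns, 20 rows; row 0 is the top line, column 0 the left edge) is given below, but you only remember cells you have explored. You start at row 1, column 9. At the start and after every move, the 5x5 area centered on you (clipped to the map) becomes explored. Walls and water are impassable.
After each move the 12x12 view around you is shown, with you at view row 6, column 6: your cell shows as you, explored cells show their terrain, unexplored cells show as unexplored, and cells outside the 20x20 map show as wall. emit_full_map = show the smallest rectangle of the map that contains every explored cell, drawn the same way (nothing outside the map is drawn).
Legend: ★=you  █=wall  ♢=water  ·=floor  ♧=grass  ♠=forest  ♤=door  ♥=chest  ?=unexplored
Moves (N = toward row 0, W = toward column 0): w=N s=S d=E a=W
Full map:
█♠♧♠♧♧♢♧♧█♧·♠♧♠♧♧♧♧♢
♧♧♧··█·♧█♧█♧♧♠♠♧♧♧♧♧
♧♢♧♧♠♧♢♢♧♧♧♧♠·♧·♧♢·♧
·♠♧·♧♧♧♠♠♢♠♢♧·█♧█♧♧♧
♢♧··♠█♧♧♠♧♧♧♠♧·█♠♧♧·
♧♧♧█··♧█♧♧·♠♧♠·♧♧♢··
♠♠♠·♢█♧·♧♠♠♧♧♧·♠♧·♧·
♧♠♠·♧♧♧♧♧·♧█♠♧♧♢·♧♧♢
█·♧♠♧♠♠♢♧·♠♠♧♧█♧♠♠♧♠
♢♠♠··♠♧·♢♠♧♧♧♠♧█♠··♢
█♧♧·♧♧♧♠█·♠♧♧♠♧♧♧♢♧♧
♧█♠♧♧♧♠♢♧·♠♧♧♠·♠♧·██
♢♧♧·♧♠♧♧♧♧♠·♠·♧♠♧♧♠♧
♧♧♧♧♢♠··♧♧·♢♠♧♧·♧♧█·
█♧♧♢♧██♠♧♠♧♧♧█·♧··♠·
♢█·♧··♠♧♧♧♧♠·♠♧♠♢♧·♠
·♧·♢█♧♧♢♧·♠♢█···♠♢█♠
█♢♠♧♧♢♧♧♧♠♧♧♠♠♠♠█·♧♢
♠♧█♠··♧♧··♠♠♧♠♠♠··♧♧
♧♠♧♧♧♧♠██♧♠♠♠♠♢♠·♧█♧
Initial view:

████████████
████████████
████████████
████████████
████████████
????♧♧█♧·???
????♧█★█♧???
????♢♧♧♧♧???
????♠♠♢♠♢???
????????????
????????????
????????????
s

████████████
████████████
████████████
████████████
????♧♧█♧·???
????♧█♧█♧???
????♢♧★♧♧???
????♠♠♢♠♢???
????♧♠♧♧♧???
????????????
????????????
????????????

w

████████████
████████████
████████████
████████████
████████████
????♧♧█♧·???
????♧█★█♧???
????♢♧♧♧♧???
????♠♠♢♠♢???
????♧♠♧♧♧???
????????????
????????????

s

████████████
████████████
████████████
████████████
????♧♧█♧·???
????♧█♧█♧???
????♢♧★♧♧???
????♠♠♢♠♢???
????♧♠♧♧♧???
????????????
????????????
????????????

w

████████████
████████████
████████████
████████████
████████████
????♧♧█♧·???
????♧█★█♧???
????♢♧♧♧♧???
????♠♠♢♠♢???
????♧♠♧♧♧???
????????????
????????????


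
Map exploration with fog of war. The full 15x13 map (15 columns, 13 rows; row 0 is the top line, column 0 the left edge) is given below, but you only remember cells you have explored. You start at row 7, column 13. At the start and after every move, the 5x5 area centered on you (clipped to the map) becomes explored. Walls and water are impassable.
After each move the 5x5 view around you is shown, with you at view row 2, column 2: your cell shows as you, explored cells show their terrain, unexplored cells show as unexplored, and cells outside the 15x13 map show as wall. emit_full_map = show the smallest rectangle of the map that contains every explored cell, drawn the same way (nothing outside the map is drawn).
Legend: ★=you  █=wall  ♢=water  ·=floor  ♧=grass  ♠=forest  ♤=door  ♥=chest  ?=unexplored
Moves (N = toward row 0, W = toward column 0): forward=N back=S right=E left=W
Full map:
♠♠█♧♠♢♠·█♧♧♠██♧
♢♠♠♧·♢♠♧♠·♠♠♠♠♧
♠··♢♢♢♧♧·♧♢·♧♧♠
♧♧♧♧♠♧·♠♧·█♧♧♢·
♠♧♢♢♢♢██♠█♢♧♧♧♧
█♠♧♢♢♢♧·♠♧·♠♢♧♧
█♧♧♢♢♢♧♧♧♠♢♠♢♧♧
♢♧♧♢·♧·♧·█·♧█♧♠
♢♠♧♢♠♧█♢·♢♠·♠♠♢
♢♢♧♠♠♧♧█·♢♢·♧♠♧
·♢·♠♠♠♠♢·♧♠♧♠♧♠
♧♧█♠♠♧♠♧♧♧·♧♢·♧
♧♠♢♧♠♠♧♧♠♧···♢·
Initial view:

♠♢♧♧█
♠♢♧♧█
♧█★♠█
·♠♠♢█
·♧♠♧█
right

♢♧♧██
♢♧♧██
█♧★██
♠♠♢██
♧♠♧██

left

♠♢♧♧█
♠♢♧♧█
♧█★♠█
·♠♠♢█
·♧♠♧█

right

♢♧♧██
♢♧♧██
█♧★██
♠♠♢██
♧♠♧██

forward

♧♧♧██
♢♧♧██
♢♧★██
█♧♠██
♠♠♢██

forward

♧♢·██
♧♧♧██
♢♧★██
♢♧♧██
█♧♠██

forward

♧♧♠██
♧♢·██
♧♧★██
♢♧♧██
♢♧♧██

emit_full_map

?♧♧♠
?♧♢·
?♧♧★
♠♢♧♧
♠♢♧♧
♧█♧♠
·♠♠♢
·♧♠♧

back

♧♢·██
♧♧♧██
♢♧★██
♢♧♧██
█♧♠██

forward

♧♧♠██
♧♢·██
♧♧★██
♢♧♧██
♢♧♧██

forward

♠♠♧██
♧♧♠██
♧♢★██
♧♧♧██
♢♧♧██


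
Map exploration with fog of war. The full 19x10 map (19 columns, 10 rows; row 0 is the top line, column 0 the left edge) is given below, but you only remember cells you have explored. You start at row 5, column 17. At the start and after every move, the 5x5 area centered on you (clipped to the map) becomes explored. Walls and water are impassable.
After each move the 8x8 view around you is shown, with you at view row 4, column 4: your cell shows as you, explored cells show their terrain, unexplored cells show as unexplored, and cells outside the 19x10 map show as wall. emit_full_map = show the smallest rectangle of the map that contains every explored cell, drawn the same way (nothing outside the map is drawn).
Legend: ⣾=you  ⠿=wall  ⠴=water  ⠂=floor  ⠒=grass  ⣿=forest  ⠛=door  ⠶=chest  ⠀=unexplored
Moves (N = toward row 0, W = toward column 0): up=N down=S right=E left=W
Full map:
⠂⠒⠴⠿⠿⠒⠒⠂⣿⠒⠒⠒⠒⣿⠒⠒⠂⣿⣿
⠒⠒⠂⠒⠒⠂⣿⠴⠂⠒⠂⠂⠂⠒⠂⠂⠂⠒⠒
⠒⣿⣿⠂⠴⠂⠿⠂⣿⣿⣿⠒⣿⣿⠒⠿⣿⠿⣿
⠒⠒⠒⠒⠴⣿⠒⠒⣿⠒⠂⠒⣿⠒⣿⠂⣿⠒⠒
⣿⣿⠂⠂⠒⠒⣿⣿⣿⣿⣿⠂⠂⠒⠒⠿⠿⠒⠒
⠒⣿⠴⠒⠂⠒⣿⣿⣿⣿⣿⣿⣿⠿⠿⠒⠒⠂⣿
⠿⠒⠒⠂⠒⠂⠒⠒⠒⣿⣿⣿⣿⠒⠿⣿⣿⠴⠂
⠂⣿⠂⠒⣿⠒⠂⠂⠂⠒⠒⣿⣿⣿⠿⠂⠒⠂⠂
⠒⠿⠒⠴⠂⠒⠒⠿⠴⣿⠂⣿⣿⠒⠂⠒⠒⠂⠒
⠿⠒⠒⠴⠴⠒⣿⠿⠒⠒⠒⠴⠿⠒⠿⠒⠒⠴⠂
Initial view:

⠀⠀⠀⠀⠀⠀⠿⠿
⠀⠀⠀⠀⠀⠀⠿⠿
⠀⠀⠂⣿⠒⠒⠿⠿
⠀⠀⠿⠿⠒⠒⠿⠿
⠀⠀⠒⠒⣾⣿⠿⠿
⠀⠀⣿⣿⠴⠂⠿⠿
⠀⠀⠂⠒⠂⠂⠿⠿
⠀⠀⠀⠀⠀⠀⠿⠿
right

⠀⠀⠀⠀⠀⠿⠿⠿
⠀⠀⠀⠀⠀⠿⠿⠿
⠀⠂⣿⠒⠒⠿⠿⠿
⠀⠿⠿⠒⠒⠿⠿⠿
⠀⠒⠒⠂⣾⠿⠿⠿
⠀⣿⣿⠴⠂⠿⠿⠿
⠀⠂⠒⠂⠂⠿⠿⠿
⠀⠀⠀⠀⠀⠿⠿⠿

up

⠀⠀⠀⠀⠀⠿⠿⠿
⠀⠀⠀⠀⠀⠿⠿⠿
⠀⠀⣿⠿⣿⠿⠿⠿
⠀⠂⣿⠒⠒⠿⠿⠿
⠀⠿⠿⠒⣾⠿⠿⠿
⠀⠒⠒⠂⣿⠿⠿⠿
⠀⣿⣿⠴⠂⠿⠿⠿
⠀⠂⠒⠂⠂⠿⠿⠿

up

⠿⠿⠿⠿⠿⠿⠿⠿
⠀⠀⠀⠀⠀⠿⠿⠿
⠀⠀⠂⠒⠒⠿⠿⠿
⠀⠀⣿⠿⣿⠿⠿⠿
⠀⠂⣿⠒⣾⠿⠿⠿
⠀⠿⠿⠒⠒⠿⠿⠿
⠀⠒⠒⠂⣿⠿⠿⠿
⠀⣿⣿⠴⠂⠿⠿⠿

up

⠿⠿⠿⠿⠿⠿⠿⠿
⠿⠿⠿⠿⠿⠿⠿⠿
⠀⠀⠂⣿⣿⠿⠿⠿
⠀⠀⠂⠒⠒⠿⠿⠿
⠀⠀⣿⠿⣾⠿⠿⠿
⠀⠂⣿⠒⠒⠿⠿⠿
⠀⠿⠿⠒⠒⠿⠿⠿
⠀⠒⠒⠂⣿⠿⠿⠿

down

⠿⠿⠿⠿⠿⠿⠿⠿
⠀⠀⠂⣿⣿⠿⠿⠿
⠀⠀⠂⠒⠒⠿⠿⠿
⠀⠀⣿⠿⣿⠿⠿⠿
⠀⠂⣿⠒⣾⠿⠿⠿
⠀⠿⠿⠒⠒⠿⠿⠿
⠀⠒⠒⠂⣿⠿⠿⠿
⠀⣿⣿⠴⠂⠿⠿⠿

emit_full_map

⠀⠂⣿⣿
⠀⠂⠒⠒
⠀⣿⠿⣿
⠂⣿⠒⣾
⠿⠿⠒⠒
⠒⠒⠂⣿
⣿⣿⠴⠂
⠂⠒⠂⠂

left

⠿⠿⠿⠿⠿⠿⠿⠿
⠀⠀⠀⠂⣿⣿⠿⠿
⠀⠀⠂⠂⠒⠒⠿⠿
⠀⠀⠿⣿⠿⣿⠿⠿
⠀⠀⠂⣿⣾⠒⠿⠿
⠀⠀⠿⠿⠒⠒⠿⠿
⠀⠀⠒⠒⠂⣿⠿⠿
⠀⠀⣿⣿⠴⠂⠿⠿

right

⠿⠿⠿⠿⠿⠿⠿⠿
⠀⠀⠂⣿⣿⠿⠿⠿
⠀⠂⠂⠒⠒⠿⠿⠿
⠀⠿⣿⠿⣿⠿⠿⠿
⠀⠂⣿⠒⣾⠿⠿⠿
⠀⠿⠿⠒⠒⠿⠿⠿
⠀⠒⠒⠂⣿⠿⠿⠿
⠀⣿⣿⠴⠂⠿⠿⠿

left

⠿⠿⠿⠿⠿⠿⠿⠿
⠀⠀⠀⠂⣿⣿⠿⠿
⠀⠀⠂⠂⠒⠒⠿⠿
⠀⠀⠿⣿⠿⣿⠿⠿
⠀⠀⠂⣿⣾⠒⠿⠿
⠀⠀⠿⠿⠒⠒⠿⠿
⠀⠀⠒⠒⠂⣿⠿⠿
⠀⠀⣿⣿⠴⠂⠿⠿

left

⠿⠿⠿⠿⠿⠿⠿⠿
⠀⠀⠀⠀⠂⣿⣿⠿
⠀⠀⠂⠂⠂⠒⠒⠿
⠀⠀⠒⠿⣿⠿⣿⠿
⠀⠀⣿⠂⣾⠒⠒⠿
⠀⠀⠒⠿⠿⠒⠒⠿
⠀⠀⠿⠒⠒⠂⣿⠿
⠀⠀⠀⣿⣿⠴⠂⠿

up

⠿⠿⠿⠿⠿⠿⠿⠿
⠿⠿⠿⠿⠿⠿⠿⠿
⠀⠀⠒⠒⠂⣿⣿⠿
⠀⠀⠂⠂⠂⠒⠒⠿
⠀⠀⠒⠿⣾⠿⣿⠿
⠀⠀⣿⠂⣿⠒⠒⠿
⠀⠀⠒⠿⠿⠒⠒⠿
⠀⠀⠿⠒⠒⠂⣿⠿

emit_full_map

⠒⠒⠂⣿⣿
⠂⠂⠂⠒⠒
⠒⠿⣾⠿⣿
⣿⠂⣿⠒⠒
⠒⠿⠿⠒⠒
⠿⠒⠒⠂⣿
⠀⣿⣿⠴⠂
⠀⠂⠒⠂⠂

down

⠿⠿⠿⠿⠿⠿⠿⠿
⠀⠀⠒⠒⠂⣿⣿⠿
⠀⠀⠂⠂⠂⠒⠒⠿
⠀⠀⠒⠿⣿⠿⣿⠿
⠀⠀⣿⠂⣾⠒⠒⠿
⠀⠀⠒⠿⠿⠒⠒⠿
⠀⠀⠿⠒⠒⠂⣿⠿
⠀⠀⠀⣿⣿⠴⠂⠿

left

⠿⠿⠿⠿⠿⠿⠿⠿
⠀⠀⠀⠒⠒⠂⣿⣿
⠀⠀⠒⠂⠂⠂⠒⠒
⠀⠀⣿⠒⠿⣿⠿⣿
⠀⠀⠒⣿⣾⣿⠒⠒
⠀⠀⠒⠒⠿⠿⠒⠒
⠀⠀⠿⠿⠒⠒⠂⣿
⠀⠀⠀⠀⣿⣿⠴⠂

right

⠿⠿⠿⠿⠿⠿⠿⠿
⠀⠀⠒⠒⠂⣿⣿⠿
⠀⠒⠂⠂⠂⠒⠒⠿
⠀⣿⠒⠿⣿⠿⣿⠿
⠀⠒⣿⠂⣾⠒⠒⠿
⠀⠒⠒⠿⠿⠒⠒⠿
⠀⠿⠿⠒⠒⠂⣿⠿
⠀⠀⠀⣿⣿⠴⠂⠿

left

⠿⠿⠿⠿⠿⠿⠿⠿
⠀⠀⠀⠒⠒⠂⣿⣿
⠀⠀⠒⠂⠂⠂⠒⠒
⠀⠀⣿⠒⠿⣿⠿⣿
⠀⠀⠒⣿⣾⣿⠒⠒
⠀⠀⠒⠒⠿⠿⠒⠒
⠀⠀⠿⠿⠒⠒⠂⣿
⠀⠀⠀⠀⣿⣿⠴⠂

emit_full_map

⠀⠒⠒⠂⣿⣿
⠒⠂⠂⠂⠒⠒
⣿⠒⠿⣿⠿⣿
⠒⣿⣾⣿⠒⠒
⠒⠒⠿⠿⠒⠒
⠿⠿⠒⠒⠂⣿
⠀⠀⣿⣿⠴⠂
⠀⠀⠂⠒⠂⠂


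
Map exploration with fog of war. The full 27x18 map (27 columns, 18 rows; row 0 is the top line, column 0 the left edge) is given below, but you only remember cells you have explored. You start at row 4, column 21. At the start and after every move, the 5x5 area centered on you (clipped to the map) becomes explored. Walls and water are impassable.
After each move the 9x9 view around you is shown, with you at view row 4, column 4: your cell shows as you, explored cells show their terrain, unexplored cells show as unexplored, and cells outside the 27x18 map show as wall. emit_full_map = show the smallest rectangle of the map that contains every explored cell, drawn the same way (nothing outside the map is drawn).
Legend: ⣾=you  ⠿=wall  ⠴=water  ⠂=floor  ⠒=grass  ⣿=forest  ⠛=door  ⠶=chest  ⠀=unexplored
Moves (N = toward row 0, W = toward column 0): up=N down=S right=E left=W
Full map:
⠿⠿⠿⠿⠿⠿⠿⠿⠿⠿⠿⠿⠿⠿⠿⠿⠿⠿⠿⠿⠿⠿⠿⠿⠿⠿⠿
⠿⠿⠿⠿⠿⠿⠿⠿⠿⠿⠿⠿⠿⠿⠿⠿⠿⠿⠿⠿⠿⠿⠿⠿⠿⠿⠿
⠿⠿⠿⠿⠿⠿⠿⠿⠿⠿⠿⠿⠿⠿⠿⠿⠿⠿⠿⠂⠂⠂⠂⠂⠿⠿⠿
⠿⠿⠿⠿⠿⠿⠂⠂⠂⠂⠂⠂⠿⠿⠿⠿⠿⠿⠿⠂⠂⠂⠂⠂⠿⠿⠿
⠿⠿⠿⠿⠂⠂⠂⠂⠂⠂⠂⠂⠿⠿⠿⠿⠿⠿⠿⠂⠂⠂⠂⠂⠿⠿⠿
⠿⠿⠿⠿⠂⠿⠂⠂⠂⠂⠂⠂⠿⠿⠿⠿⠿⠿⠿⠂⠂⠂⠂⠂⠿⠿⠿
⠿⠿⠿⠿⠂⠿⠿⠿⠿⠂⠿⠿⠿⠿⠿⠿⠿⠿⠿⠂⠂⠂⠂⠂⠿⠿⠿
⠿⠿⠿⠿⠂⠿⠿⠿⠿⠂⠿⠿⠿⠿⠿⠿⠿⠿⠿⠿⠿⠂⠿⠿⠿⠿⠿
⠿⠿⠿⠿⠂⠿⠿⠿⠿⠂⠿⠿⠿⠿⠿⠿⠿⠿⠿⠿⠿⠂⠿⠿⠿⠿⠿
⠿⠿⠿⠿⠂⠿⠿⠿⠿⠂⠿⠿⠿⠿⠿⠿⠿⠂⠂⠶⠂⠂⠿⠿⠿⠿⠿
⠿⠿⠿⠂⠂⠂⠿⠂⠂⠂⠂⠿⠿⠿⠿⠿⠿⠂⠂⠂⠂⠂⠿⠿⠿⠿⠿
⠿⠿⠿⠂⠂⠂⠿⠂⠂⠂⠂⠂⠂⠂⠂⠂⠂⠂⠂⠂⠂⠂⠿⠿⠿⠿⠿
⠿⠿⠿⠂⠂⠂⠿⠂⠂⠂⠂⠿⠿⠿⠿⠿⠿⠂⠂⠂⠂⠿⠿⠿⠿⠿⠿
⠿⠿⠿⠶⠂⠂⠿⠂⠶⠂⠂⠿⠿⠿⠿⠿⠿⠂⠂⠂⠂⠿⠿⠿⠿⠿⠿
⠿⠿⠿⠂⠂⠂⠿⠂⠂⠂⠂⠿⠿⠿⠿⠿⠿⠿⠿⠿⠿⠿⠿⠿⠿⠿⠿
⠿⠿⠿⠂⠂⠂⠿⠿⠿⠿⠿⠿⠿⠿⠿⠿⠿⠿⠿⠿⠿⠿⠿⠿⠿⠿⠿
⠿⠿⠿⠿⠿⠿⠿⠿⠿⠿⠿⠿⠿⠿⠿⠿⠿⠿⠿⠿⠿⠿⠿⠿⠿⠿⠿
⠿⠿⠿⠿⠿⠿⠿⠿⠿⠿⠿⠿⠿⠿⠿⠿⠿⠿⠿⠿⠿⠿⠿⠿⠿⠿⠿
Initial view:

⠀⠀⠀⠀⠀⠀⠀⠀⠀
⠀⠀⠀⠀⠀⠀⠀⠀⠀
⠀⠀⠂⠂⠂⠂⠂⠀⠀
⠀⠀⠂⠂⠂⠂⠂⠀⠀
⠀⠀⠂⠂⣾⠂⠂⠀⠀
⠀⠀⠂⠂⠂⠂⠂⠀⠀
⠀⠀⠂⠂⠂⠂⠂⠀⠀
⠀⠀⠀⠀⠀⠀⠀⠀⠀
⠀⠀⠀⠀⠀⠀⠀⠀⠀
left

⠀⠀⠀⠀⠀⠀⠀⠀⠀
⠀⠀⠀⠀⠀⠀⠀⠀⠀
⠀⠀⠿⠂⠂⠂⠂⠂⠀
⠀⠀⠿⠂⠂⠂⠂⠂⠀
⠀⠀⠿⠂⣾⠂⠂⠂⠀
⠀⠀⠿⠂⠂⠂⠂⠂⠀
⠀⠀⠿⠂⠂⠂⠂⠂⠀
⠀⠀⠀⠀⠀⠀⠀⠀⠀
⠀⠀⠀⠀⠀⠀⠀⠀⠀

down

⠀⠀⠀⠀⠀⠀⠀⠀⠀
⠀⠀⠿⠂⠂⠂⠂⠂⠀
⠀⠀⠿⠂⠂⠂⠂⠂⠀
⠀⠀⠿⠂⠂⠂⠂⠂⠀
⠀⠀⠿⠂⣾⠂⠂⠂⠀
⠀⠀⠿⠂⠂⠂⠂⠂⠀
⠀⠀⠿⠿⠿⠂⠿⠀⠀
⠀⠀⠀⠀⠀⠀⠀⠀⠀
⠀⠀⠀⠀⠀⠀⠀⠀⠀

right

⠀⠀⠀⠀⠀⠀⠀⠀⠀
⠀⠿⠂⠂⠂⠂⠂⠀⠀
⠀⠿⠂⠂⠂⠂⠂⠀⠀
⠀⠿⠂⠂⠂⠂⠂⠀⠀
⠀⠿⠂⠂⣾⠂⠂⠀⠀
⠀⠿⠂⠂⠂⠂⠂⠀⠀
⠀⠿⠿⠿⠂⠿⠿⠀⠀
⠀⠀⠀⠀⠀⠀⠀⠀⠀
⠀⠀⠀⠀⠀⠀⠀⠀⠀

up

⠀⠀⠀⠀⠀⠀⠀⠀⠀
⠀⠀⠀⠀⠀⠀⠀⠀⠀
⠀⠿⠂⠂⠂⠂⠂⠀⠀
⠀⠿⠂⠂⠂⠂⠂⠀⠀
⠀⠿⠂⠂⣾⠂⠂⠀⠀
⠀⠿⠂⠂⠂⠂⠂⠀⠀
⠀⠿⠂⠂⠂⠂⠂⠀⠀
⠀⠿⠿⠿⠂⠿⠿⠀⠀
⠀⠀⠀⠀⠀⠀⠀⠀⠀

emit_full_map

⠿⠂⠂⠂⠂⠂
⠿⠂⠂⠂⠂⠂
⠿⠂⠂⣾⠂⠂
⠿⠂⠂⠂⠂⠂
⠿⠂⠂⠂⠂⠂
⠿⠿⠿⠂⠿⠿

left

⠀⠀⠀⠀⠀⠀⠀⠀⠀
⠀⠀⠀⠀⠀⠀⠀⠀⠀
⠀⠀⠿⠂⠂⠂⠂⠂⠀
⠀⠀⠿⠂⠂⠂⠂⠂⠀
⠀⠀⠿⠂⣾⠂⠂⠂⠀
⠀⠀⠿⠂⠂⠂⠂⠂⠀
⠀⠀⠿⠂⠂⠂⠂⠂⠀
⠀⠀⠿⠿⠿⠂⠿⠿⠀
⠀⠀⠀⠀⠀⠀⠀⠀⠀

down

⠀⠀⠀⠀⠀⠀⠀⠀⠀
⠀⠀⠿⠂⠂⠂⠂⠂⠀
⠀⠀⠿⠂⠂⠂⠂⠂⠀
⠀⠀⠿⠂⠂⠂⠂⠂⠀
⠀⠀⠿⠂⣾⠂⠂⠂⠀
⠀⠀⠿⠂⠂⠂⠂⠂⠀
⠀⠀⠿⠿⠿⠂⠿⠿⠀
⠀⠀⠀⠀⠀⠀⠀⠀⠀
⠀⠀⠀⠀⠀⠀⠀⠀⠀

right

⠀⠀⠀⠀⠀⠀⠀⠀⠀
⠀⠿⠂⠂⠂⠂⠂⠀⠀
⠀⠿⠂⠂⠂⠂⠂⠀⠀
⠀⠿⠂⠂⠂⠂⠂⠀⠀
⠀⠿⠂⠂⣾⠂⠂⠀⠀
⠀⠿⠂⠂⠂⠂⠂⠀⠀
⠀⠿⠿⠿⠂⠿⠿⠀⠀
⠀⠀⠀⠀⠀⠀⠀⠀⠀
⠀⠀⠀⠀⠀⠀⠀⠀⠀

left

⠀⠀⠀⠀⠀⠀⠀⠀⠀
⠀⠀⠿⠂⠂⠂⠂⠂⠀
⠀⠀⠿⠂⠂⠂⠂⠂⠀
⠀⠀⠿⠂⠂⠂⠂⠂⠀
⠀⠀⠿⠂⣾⠂⠂⠂⠀
⠀⠀⠿⠂⠂⠂⠂⠂⠀
⠀⠀⠿⠿⠿⠂⠿⠿⠀
⠀⠀⠀⠀⠀⠀⠀⠀⠀
⠀⠀⠀⠀⠀⠀⠀⠀⠀

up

⠀⠀⠀⠀⠀⠀⠀⠀⠀
⠀⠀⠀⠀⠀⠀⠀⠀⠀
⠀⠀⠿⠂⠂⠂⠂⠂⠀
⠀⠀⠿⠂⠂⠂⠂⠂⠀
⠀⠀⠿⠂⣾⠂⠂⠂⠀
⠀⠀⠿⠂⠂⠂⠂⠂⠀
⠀⠀⠿⠂⠂⠂⠂⠂⠀
⠀⠀⠿⠿⠿⠂⠿⠿⠀
⠀⠀⠀⠀⠀⠀⠀⠀⠀


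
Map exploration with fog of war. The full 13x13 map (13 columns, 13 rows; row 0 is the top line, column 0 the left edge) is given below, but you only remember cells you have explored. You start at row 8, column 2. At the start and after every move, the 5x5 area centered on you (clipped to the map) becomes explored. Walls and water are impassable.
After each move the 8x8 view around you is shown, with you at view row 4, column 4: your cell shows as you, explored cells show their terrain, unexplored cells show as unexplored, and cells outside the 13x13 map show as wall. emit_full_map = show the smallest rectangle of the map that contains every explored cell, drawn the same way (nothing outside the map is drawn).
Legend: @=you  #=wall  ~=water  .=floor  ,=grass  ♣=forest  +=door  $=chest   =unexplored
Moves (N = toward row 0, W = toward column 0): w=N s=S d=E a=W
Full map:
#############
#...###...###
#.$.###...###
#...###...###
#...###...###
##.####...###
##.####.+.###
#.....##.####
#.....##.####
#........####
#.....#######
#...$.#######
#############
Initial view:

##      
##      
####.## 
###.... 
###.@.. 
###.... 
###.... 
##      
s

##      
####.## 
###.... 
###.... 
###.@.. 
###.... 
###...$ 
##      

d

#       
###.##  
##..... 
##..... 
##..@.. 
##..... 
##...$. 
#       

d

        
##.##   
#.....# 
#.....# 
#...@.. 
#.....# 
#...$.# 
        

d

        
#.##    
.....## 
.....## 
....@.. 
.....## 
...$.## 
        

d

        
.##     
....##. 
....##. 
....@.. 
....### 
..$.### 
        

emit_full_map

##.##    
#.....##.
#.....##.
#.....@..
#.....###
#...$.###

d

        
##      
...##.# 
...##.# 
....@.# 
...#### 
.$.#### 
        

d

        
#       
..##.## 
..##.## 
....@## 
..##### 
$.##### 
        

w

        
        
# #.+.# 
..##.## 
..##@## 
.....## 
..##### 
$.##### 

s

        
# #.+.# 
..##.## 
..##.## 
....@## 
..##### 
$.##### 
        

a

        
## #.+.#
...##.##
...##.##
....@.##
...#####
.$.#####
        

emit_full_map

##.## #.+.#
#.....##.##
#.....##.##
#......@.##
#.....#####
#...$.#####


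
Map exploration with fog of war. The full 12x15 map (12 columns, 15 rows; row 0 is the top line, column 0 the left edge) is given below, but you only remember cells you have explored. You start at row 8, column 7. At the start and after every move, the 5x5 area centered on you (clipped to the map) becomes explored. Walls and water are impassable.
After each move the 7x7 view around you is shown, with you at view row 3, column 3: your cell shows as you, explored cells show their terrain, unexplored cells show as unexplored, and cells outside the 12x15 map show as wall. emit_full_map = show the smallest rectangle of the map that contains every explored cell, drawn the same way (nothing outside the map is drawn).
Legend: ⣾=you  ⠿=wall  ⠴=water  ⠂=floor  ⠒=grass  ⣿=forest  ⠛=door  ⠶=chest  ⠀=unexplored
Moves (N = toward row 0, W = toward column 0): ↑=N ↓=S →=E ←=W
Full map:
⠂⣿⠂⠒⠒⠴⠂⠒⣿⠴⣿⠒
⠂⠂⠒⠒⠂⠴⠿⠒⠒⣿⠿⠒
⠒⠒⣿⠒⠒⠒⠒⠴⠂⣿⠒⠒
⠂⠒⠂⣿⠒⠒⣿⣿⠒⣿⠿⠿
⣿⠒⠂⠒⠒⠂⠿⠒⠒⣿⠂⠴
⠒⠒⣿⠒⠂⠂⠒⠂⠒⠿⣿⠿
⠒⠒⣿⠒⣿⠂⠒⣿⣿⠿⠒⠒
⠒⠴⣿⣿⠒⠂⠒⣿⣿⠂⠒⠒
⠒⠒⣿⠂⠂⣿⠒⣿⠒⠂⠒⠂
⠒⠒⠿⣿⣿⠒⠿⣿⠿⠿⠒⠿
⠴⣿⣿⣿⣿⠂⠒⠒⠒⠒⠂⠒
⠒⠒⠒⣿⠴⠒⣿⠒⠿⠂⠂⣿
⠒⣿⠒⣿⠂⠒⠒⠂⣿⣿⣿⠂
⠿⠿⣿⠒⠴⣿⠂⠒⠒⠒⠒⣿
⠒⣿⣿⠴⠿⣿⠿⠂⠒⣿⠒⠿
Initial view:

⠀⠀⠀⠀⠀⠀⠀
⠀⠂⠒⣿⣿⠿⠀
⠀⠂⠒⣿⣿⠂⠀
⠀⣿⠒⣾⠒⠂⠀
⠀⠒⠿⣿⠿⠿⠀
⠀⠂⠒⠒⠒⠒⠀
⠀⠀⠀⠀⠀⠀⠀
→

⠀⠀⠀⠀⠀⠀⠀
⠂⠒⣿⣿⠿⠒⠀
⠂⠒⣿⣿⠂⠒⠀
⣿⠒⣿⣾⠂⠒⠀
⠒⠿⣿⠿⠿⠒⠀
⠂⠒⠒⠒⠒⠂⠀
⠀⠀⠀⠀⠀⠀⠀

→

⠀⠀⠀⠀⠀⠀⠿
⠒⣿⣿⠿⠒⠒⠿
⠒⣿⣿⠂⠒⠒⠿
⠒⣿⠒⣾⠒⠂⠿
⠿⣿⠿⠿⠒⠿⠿
⠒⠒⠒⠒⠂⠒⠿
⠀⠀⠀⠀⠀⠀⠿

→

⠀⠀⠀⠀⠀⠿⠿
⣿⣿⠿⠒⠒⠿⠿
⣿⣿⠂⠒⠒⠿⠿
⣿⠒⠂⣾⠂⠿⠿
⣿⠿⠿⠒⠿⠿⠿
⠒⠒⠒⠂⠒⠿⠿
⠀⠀⠀⠀⠀⠿⠿

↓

⣿⣿⠿⠒⠒⠿⠿
⣿⣿⠂⠒⠒⠿⠿
⣿⠒⠂⠒⠂⠿⠿
⣿⠿⠿⣾⠿⠿⠿
⠒⠒⠒⠂⠒⠿⠿
⠀⠿⠂⠂⣿⠿⠿
⠀⠀⠀⠀⠀⠿⠿

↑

⠀⠀⠀⠀⠀⠿⠿
⣿⣿⠿⠒⠒⠿⠿
⣿⣿⠂⠒⠒⠿⠿
⣿⠒⠂⣾⠂⠿⠿
⣿⠿⠿⠒⠿⠿⠿
⠒⠒⠒⠂⠒⠿⠿
⠀⠿⠂⠂⣿⠿⠿

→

⠀⠀⠀⠀⠿⠿⠿
⣿⠿⠒⠒⠿⠿⠿
⣿⠂⠒⠒⠿⠿⠿
⠒⠂⠒⣾⠿⠿⠿
⠿⠿⠒⠿⠿⠿⠿
⠒⠒⠂⠒⠿⠿⠿
⠿⠂⠂⣿⠿⠿⠿

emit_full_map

⠂⠒⣿⣿⠿⠒⠒
⠂⠒⣿⣿⠂⠒⠒
⣿⠒⣿⠒⠂⠒⣾
⠒⠿⣿⠿⠿⠒⠿
⠂⠒⠒⠒⠒⠂⠒
⠀⠀⠀⠿⠂⠂⣿

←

⠀⠀⠀⠀⠀⠿⠿
⣿⣿⠿⠒⠒⠿⠿
⣿⣿⠂⠒⠒⠿⠿
⣿⠒⠂⣾⠂⠿⠿
⣿⠿⠿⠒⠿⠿⠿
⠒⠒⠒⠂⠒⠿⠿
⠀⠿⠂⠂⣿⠿⠿

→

⠀⠀⠀⠀⠿⠿⠿
⣿⠿⠒⠒⠿⠿⠿
⣿⠂⠒⠒⠿⠿⠿
⠒⠂⠒⣾⠿⠿⠿
⠿⠿⠒⠿⠿⠿⠿
⠒⠒⠂⠒⠿⠿⠿
⠿⠂⠂⣿⠿⠿⠿

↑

⠀⠀⠀⠀⠿⠿⠿
⠀⠿⣿⠿⠿⠿⠿
⣿⠿⠒⠒⠿⠿⠿
⣿⠂⠒⣾⠿⠿⠿
⠒⠂⠒⠂⠿⠿⠿
⠿⠿⠒⠿⠿⠿⠿
⠒⠒⠂⠒⠿⠿⠿

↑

⠀⠀⠀⠀⠿⠿⠿
⠀⣿⠂⠴⠿⠿⠿
⠀⠿⣿⠿⠿⠿⠿
⣿⠿⠒⣾⠿⠿⠿
⣿⠂⠒⠒⠿⠿⠿
⠒⠂⠒⠂⠿⠿⠿
⠿⠿⠒⠿⠿⠿⠿

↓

⠀⣿⠂⠴⠿⠿⠿
⠀⠿⣿⠿⠿⠿⠿
⣿⠿⠒⠒⠿⠿⠿
⣿⠂⠒⣾⠿⠿⠿
⠒⠂⠒⠂⠿⠿⠿
⠿⠿⠒⠿⠿⠿⠿
⠒⠒⠂⠒⠿⠿⠿

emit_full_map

⠀⠀⠀⠀⣿⠂⠴
⠀⠀⠀⠀⠿⣿⠿
⠂⠒⣿⣿⠿⠒⠒
⠂⠒⣿⣿⠂⠒⣾
⣿⠒⣿⠒⠂⠒⠂
⠒⠿⣿⠿⠿⠒⠿
⠂⠒⠒⠒⠒⠂⠒
⠀⠀⠀⠿⠂⠂⣿

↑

⠀⠀⠀⠀⠿⠿⠿
⠀⣿⠂⠴⠿⠿⠿
⠀⠿⣿⠿⠿⠿⠿
⣿⠿⠒⣾⠿⠿⠿
⣿⠂⠒⠒⠿⠿⠿
⠒⠂⠒⠂⠿⠿⠿
⠿⠿⠒⠿⠿⠿⠿

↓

⠀⣿⠂⠴⠿⠿⠿
⠀⠿⣿⠿⠿⠿⠿
⣿⠿⠒⠒⠿⠿⠿
⣿⠂⠒⣾⠿⠿⠿
⠒⠂⠒⠂⠿⠿⠿
⠿⠿⠒⠿⠿⠿⠿
⠒⠒⠂⠒⠿⠿⠿


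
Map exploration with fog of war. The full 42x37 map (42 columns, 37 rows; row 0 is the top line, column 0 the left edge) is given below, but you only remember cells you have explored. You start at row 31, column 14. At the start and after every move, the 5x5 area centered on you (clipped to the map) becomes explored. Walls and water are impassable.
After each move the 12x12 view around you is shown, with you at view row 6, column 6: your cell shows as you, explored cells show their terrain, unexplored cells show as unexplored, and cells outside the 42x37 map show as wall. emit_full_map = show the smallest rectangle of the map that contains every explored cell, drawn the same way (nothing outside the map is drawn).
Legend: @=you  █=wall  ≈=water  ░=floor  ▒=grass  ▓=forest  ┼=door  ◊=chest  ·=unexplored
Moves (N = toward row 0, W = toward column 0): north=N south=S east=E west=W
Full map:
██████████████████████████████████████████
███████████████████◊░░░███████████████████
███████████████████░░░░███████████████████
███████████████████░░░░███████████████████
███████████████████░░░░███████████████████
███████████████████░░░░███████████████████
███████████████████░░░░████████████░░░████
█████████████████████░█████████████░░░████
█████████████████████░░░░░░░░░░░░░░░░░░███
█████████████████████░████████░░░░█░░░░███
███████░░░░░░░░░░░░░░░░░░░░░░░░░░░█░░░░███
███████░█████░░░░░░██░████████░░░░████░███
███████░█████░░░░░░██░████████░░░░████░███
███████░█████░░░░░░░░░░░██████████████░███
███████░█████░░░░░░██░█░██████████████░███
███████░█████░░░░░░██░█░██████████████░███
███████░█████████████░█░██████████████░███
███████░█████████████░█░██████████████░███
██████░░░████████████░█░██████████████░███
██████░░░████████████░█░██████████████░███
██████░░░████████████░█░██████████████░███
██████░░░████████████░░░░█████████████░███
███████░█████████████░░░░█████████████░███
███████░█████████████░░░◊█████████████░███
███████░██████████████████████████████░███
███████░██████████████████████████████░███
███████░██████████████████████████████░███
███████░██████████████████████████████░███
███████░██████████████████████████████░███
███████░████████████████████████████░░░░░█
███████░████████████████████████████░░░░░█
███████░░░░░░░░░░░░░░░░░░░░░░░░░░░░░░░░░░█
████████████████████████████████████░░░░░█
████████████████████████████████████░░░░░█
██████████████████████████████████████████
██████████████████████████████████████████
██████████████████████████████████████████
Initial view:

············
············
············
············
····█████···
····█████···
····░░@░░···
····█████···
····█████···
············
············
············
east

············
············
············
············
···██████···
···██████···
···░░░@░░···
···██████···
···██████···
············
············
············

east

············
············
············
············
··███████···
··███████···
··░░░░@░░···
··███████···
··███████···
············
············
············

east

············
············
············
············
·████████···
·████████···
·░░░░░@░░···
·████████···
·████████···
············
············
············

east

············
············
············
············
█████████···
█████████···
░░░░░░@░░···
█████████···
█████████···
············
············
············

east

············
············
············
············
█████████···
█████████···
░░░░░░@░░···
█████████···
█████████···
············
············
············

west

············
············
············
············
██████████··
██████████··
░░░░░░@░░░··
██████████··
██████████··
············
············
············


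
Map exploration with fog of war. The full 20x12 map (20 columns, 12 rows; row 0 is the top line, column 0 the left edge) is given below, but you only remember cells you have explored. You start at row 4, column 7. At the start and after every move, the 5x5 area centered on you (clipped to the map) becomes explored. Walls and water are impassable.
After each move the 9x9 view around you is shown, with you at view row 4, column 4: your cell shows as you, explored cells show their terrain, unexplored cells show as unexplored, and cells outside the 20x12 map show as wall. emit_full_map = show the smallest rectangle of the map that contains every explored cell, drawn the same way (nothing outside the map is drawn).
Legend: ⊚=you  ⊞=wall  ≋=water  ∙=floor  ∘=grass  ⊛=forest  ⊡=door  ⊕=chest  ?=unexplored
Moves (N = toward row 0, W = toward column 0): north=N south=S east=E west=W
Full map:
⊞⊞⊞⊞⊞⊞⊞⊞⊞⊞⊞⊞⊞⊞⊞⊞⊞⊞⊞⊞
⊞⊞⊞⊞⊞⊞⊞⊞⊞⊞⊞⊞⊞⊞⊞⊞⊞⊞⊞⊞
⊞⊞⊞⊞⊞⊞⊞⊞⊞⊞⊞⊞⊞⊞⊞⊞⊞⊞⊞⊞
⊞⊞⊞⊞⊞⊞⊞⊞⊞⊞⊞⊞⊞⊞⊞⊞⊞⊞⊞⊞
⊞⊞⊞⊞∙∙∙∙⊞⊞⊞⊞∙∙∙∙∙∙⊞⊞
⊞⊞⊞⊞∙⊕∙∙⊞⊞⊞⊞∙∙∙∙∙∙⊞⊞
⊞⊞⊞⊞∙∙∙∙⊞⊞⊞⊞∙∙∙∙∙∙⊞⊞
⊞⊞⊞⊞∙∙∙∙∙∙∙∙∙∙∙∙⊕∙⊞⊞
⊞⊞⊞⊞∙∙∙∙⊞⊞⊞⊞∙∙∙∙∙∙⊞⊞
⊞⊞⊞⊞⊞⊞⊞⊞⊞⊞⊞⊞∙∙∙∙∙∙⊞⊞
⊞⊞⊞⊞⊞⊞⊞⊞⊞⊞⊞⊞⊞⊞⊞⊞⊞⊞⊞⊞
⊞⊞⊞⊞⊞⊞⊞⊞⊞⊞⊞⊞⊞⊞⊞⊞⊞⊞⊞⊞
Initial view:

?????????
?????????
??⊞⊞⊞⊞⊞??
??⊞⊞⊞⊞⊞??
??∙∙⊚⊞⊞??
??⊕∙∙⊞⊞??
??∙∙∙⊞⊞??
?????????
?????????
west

?????????
?????????
??⊞⊞⊞⊞⊞⊞?
??⊞⊞⊞⊞⊞⊞?
??∙∙⊚∙⊞⊞?
??∙⊕∙∙⊞⊞?
??∙∙∙∙⊞⊞?
?????????
?????????

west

?????????
?????????
??⊞⊞⊞⊞⊞⊞⊞
??⊞⊞⊞⊞⊞⊞⊞
??⊞∙⊚∙∙⊞⊞
??⊞∙⊕∙∙⊞⊞
??⊞∙∙∙∙⊞⊞
?????????
?????????

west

?????????
?????????
??⊞⊞⊞⊞⊞⊞⊞
??⊞⊞⊞⊞⊞⊞⊞
??⊞⊞⊚∙∙∙⊞
??⊞⊞∙⊕∙∙⊞
??⊞⊞∙∙∙∙⊞
?????????
?????????

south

?????????
??⊞⊞⊞⊞⊞⊞⊞
??⊞⊞⊞⊞⊞⊞⊞
??⊞⊞∙∙∙∙⊞
??⊞⊞⊚⊕∙∙⊞
??⊞⊞∙∙∙∙⊞
??⊞⊞∙∙∙??
?????????
?????????

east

?????????
?⊞⊞⊞⊞⊞⊞⊞⊞
?⊞⊞⊞⊞⊞⊞⊞⊞
?⊞⊞∙∙∙∙⊞⊞
?⊞⊞∙⊚∙∙⊞⊞
?⊞⊞∙∙∙∙⊞⊞
?⊞⊞∙∙∙∙??
?????????
?????????

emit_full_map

⊞⊞⊞⊞⊞⊞⊞⊞
⊞⊞⊞⊞⊞⊞⊞⊞
⊞⊞∙∙∙∙⊞⊞
⊞⊞∙⊚∙∙⊞⊞
⊞⊞∙∙∙∙⊞⊞
⊞⊞∙∙∙∙??

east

?????????
⊞⊞⊞⊞⊞⊞⊞⊞?
⊞⊞⊞⊞⊞⊞⊞⊞?
⊞⊞∙∙∙∙⊞⊞?
⊞⊞∙⊕⊚∙⊞⊞?
⊞⊞∙∙∙∙⊞⊞?
⊞⊞∙∙∙∙∙??
?????????
?????????

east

?????????
⊞⊞⊞⊞⊞⊞⊞??
⊞⊞⊞⊞⊞⊞⊞??
⊞∙∙∙∙⊞⊞??
⊞∙⊕∙⊚⊞⊞??
⊞∙∙∙∙⊞⊞??
⊞∙∙∙∙∙∙??
?????????
?????????

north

?????????
?????????
⊞⊞⊞⊞⊞⊞⊞??
⊞⊞⊞⊞⊞⊞⊞??
⊞∙∙∙⊚⊞⊞??
⊞∙⊕∙∙⊞⊞??
⊞∙∙∙∙⊞⊞??
⊞∙∙∙∙∙∙??
?????????

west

?????????
?????????
⊞⊞⊞⊞⊞⊞⊞⊞?
⊞⊞⊞⊞⊞⊞⊞⊞?
⊞⊞∙∙⊚∙⊞⊞?
⊞⊞∙⊕∙∙⊞⊞?
⊞⊞∙∙∙∙⊞⊞?
⊞⊞∙∙∙∙∙∙?
?????????

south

?????????
⊞⊞⊞⊞⊞⊞⊞⊞?
⊞⊞⊞⊞⊞⊞⊞⊞?
⊞⊞∙∙∙∙⊞⊞?
⊞⊞∙⊕⊚∙⊞⊞?
⊞⊞∙∙∙∙⊞⊞?
⊞⊞∙∙∙∙∙∙?
?????????
?????????

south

⊞⊞⊞⊞⊞⊞⊞⊞?
⊞⊞⊞⊞⊞⊞⊞⊞?
⊞⊞∙∙∙∙⊞⊞?
⊞⊞∙⊕∙∙⊞⊞?
⊞⊞∙∙⊚∙⊞⊞?
⊞⊞∙∙∙∙∙∙?
??∙∙∙∙⊞??
?????????
?????????

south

⊞⊞⊞⊞⊞⊞⊞⊞?
⊞⊞∙∙∙∙⊞⊞?
⊞⊞∙⊕∙∙⊞⊞?
⊞⊞∙∙∙∙⊞⊞?
⊞⊞∙∙⊚∙∙∙?
??∙∙∙∙⊞??
??⊞⊞⊞⊞⊞??
?????????
?????????

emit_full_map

⊞⊞⊞⊞⊞⊞⊞⊞
⊞⊞⊞⊞⊞⊞⊞⊞
⊞⊞∙∙∙∙⊞⊞
⊞⊞∙⊕∙∙⊞⊞
⊞⊞∙∙∙∙⊞⊞
⊞⊞∙∙⊚∙∙∙
??∙∙∙∙⊞?
??⊞⊞⊞⊞⊞?

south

⊞⊞∙∙∙∙⊞⊞?
⊞⊞∙⊕∙∙⊞⊞?
⊞⊞∙∙∙∙⊞⊞?
⊞⊞∙∙∙∙∙∙?
??∙∙⊚∙⊞??
??⊞⊞⊞⊞⊞??
??⊞⊞⊞⊞⊞??
?????????
⊞⊞⊞⊞⊞⊞⊞⊞⊞

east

⊞∙∙∙∙⊞⊞??
⊞∙⊕∙∙⊞⊞??
⊞∙∙∙∙⊞⊞??
⊞∙∙∙∙∙∙??
?∙∙∙⊚⊞⊞??
?⊞⊞⊞⊞⊞⊞??
?⊞⊞⊞⊞⊞⊞??
?????????
⊞⊞⊞⊞⊞⊞⊞⊞⊞

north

⊞⊞⊞⊞⊞⊞⊞??
⊞∙∙∙∙⊞⊞??
⊞∙⊕∙∙⊞⊞??
⊞∙∙∙∙⊞⊞??
⊞∙∙∙⊚∙∙??
?∙∙∙∙⊞⊞??
?⊞⊞⊞⊞⊞⊞??
?⊞⊞⊞⊞⊞⊞??
?????????

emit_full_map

⊞⊞⊞⊞⊞⊞⊞⊞
⊞⊞⊞⊞⊞⊞⊞⊞
⊞⊞∙∙∙∙⊞⊞
⊞⊞∙⊕∙∙⊞⊞
⊞⊞∙∙∙∙⊞⊞
⊞⊞∙∙∙⊚∙∙
??∙∙∙∙⊞⊞
??⊞⊞⊞⊞⊞⊞
??⊞⊞⊞⊞⊞⊞
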